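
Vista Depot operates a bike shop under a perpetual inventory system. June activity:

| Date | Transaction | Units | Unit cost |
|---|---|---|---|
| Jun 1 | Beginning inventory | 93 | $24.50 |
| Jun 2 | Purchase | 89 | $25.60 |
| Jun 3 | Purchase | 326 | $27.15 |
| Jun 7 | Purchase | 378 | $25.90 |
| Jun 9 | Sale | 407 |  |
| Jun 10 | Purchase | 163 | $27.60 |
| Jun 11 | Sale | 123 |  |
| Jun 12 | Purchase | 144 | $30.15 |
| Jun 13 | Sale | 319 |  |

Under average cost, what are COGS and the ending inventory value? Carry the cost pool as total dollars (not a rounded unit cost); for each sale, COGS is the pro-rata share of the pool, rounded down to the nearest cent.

After Jun 1: 93 on hand, pool $2,278.50 (≈ $24.5000 each)
After Jun 2: 182 on hand, pool $4,556.90 (≈ $25.0379 each)
After Jun 3: 508 on hand, pool $13,407.80 (≈ $26.3933 each)
After Jun 7: 886 on hand, pool $23,198.00 (≈ $26.1828 each)
Jun 9, sell 407: 407/886 × $23,198.00 → $10,656.41
After Jun 10: 642 on hand, pool $17,040.39 (≈ $26.5427 each)
Jun 11, sell 123: 123/642 × $17,040.39 → $3,264.74
After Jun 12: 663 on hand, pool $18,117.25 (≈ $27.3262 each)
Jun 13, sell 319: 319/663 × $18,117.25 → $8,717.04
Total COGS = $10,656.41 + $3,264.74 + $8,717.04 = $22,638.19
Ending inventory (cost pool remaining) = $9,400.21
Check: goods available $32,038.40 = COGS $22,638.19 + ending $9,400.21

COGS = $22,638.19; ending inventory = $9,400.21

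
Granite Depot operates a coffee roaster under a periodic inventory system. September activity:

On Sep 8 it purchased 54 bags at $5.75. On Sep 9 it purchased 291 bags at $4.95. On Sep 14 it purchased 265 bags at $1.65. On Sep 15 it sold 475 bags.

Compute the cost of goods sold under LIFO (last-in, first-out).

COGS = $1,476.75

Sep 15, 475 sold [LIFO — newest first]: 265 @ $1.65 + 210 @ $4.95 = $1,476.75
Ending inventory: 54 @ $5.75 + 81 @ $4.95 = $711.45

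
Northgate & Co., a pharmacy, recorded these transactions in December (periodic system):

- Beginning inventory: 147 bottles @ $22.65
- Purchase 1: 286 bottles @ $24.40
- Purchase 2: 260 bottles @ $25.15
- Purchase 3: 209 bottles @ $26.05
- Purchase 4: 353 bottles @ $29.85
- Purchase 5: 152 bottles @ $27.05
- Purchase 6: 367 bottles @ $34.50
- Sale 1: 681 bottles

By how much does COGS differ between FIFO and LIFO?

$5,063.65

FIFO COGS: 147 @ $22.65 + 286 @ $24.40 + 248 @ $25.15 = $16,545.15
LIFO COGS: 367 @ $34.50 + 152 @ $27.05 + 162 @ $29.85 = $21,608.80
Difference = |$16,545.15 − $21,608.80| = $5,063.65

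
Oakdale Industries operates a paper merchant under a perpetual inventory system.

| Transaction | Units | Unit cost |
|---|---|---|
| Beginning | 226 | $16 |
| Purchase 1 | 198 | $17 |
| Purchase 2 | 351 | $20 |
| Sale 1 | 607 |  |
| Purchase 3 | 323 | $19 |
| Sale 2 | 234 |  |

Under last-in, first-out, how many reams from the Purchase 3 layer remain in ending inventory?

Sale 1 (607) [LIFO — newest first]: 351 @ $20 + 198 @ $17 + 58 @ $16 = $11,314
Sale 2 (234) [LIFO — newest first]: 234 @ $19 = $4,446
Total COGS = $11,314 + $4,446 = $15,760
Ending inventory: 168 @ $16 + 89 @ $19 = $4,379
Check: goods available $20,139 = COGS $15,760 + ending $4,379

89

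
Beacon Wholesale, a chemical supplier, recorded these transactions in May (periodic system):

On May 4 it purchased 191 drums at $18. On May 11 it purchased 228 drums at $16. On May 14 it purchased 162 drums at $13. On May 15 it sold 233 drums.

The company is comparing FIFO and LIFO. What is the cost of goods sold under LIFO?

FIFO COGS: 191 @ $18 + 42 @ $16 = $4,110
LIFO COGS: 162 @ $13 + 71 @ $16 = $3,242

COGS = $3,242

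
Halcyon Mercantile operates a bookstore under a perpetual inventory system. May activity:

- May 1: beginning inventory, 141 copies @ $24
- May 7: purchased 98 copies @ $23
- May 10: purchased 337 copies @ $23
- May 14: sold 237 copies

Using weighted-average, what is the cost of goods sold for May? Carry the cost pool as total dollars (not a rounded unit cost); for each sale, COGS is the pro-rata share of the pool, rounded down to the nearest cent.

After May 1: 141 on hand, pool $3,384.00 (≈ $24.0000 each)
After May 7: 239 on hand, pool $5,638.00 (≈ $23.5900 each)
After May 10: 576 on hand, pool $13,389.00 (≈ $23.2448 each)
May 14, sell 237: 237/576 × $13,389.00 → $5,509.01
Ending inventory (cost pool remaining) = $7,879.99

COGS = $5,509.01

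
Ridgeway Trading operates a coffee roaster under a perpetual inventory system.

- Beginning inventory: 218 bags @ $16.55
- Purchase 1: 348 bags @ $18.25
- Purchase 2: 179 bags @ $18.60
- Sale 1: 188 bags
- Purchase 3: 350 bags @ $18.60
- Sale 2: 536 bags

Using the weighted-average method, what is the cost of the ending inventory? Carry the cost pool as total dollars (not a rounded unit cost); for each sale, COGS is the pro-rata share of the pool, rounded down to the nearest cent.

After Beginning: 218 on hand, pool $3,607.90 (≈ $16.5500 each)
After Purchase 1: 566 on hand, pool $9,958.90 (≈ $17.5952 each)
After Purchase 2: 745 on hand, pool $13,288.30 (≈ $17.8366 each)
Sale 1, sell 188: 188/745 × $13,288.30 → $3,353.28
After Purchase 3: 907 on hand, pool $16,445.02 (≈ $18.1312 each)
Sale 2, sell 536: 536/907 × $16,445.02 → $9,718.33
Total COGS = $3,353.28 + $9,718.33 = $13,071.61
Ending inventory (cost pool remaining) = $6,726.69

Ending inventory = $6,726.69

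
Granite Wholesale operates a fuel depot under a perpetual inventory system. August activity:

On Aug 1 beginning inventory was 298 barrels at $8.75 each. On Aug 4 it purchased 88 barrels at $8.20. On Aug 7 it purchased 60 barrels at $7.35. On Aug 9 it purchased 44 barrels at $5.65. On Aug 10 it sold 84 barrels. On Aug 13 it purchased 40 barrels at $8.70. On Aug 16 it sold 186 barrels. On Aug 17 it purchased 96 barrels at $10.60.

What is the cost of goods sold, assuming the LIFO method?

COGS = $2,091.70

Aug 10, 84 sold [LIFO — newest first]: 44 @ $5.65 + 40 @ $7.35 = $542.60
Aug 16, 186 sold [LIFO — newest first]: 40 @ $8.70 + 20 @ $7.35 + 88 @ $8.20 + 38 @ $8.75 = $1,549.10
Total COGS = $542.60 + $1,549.10 = $2,091.70
Ending inventory: 260 @ $8.75 + 96 @ $10.60 = $3,292.60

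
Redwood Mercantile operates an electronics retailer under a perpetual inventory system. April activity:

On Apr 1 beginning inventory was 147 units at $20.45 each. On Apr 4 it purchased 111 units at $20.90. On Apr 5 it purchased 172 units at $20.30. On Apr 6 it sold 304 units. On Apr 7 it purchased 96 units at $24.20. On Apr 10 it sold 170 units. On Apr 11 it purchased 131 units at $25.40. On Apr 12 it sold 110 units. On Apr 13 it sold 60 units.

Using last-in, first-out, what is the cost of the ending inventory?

Apr 6, 304 sold [LIFO — newest first]: 172 @ $20.30 + 111 @ $20.90 + 21 @ $20.45 = $6,240.95
Apr 10, 170 sold [LIFO — newest first]: 96 @ $24.20 + 74 @ $20.45 = $3,836.50
Apr 12, 110 sold [LIFO — newest first]: 110 @ $25.40 = $2,794.00
Apr 13, 60 sold [LIFO — newest first]: 21 @ $25.40 + 39 @ $20.45 = $1,330.95
Total COGS = $6,240.95 + $3,836.50 + $2,794.00 + $1,330.95 = $14,202.40
Ending inventory: 13 @ $20.45 = $265.85

Ending inventory = $265.85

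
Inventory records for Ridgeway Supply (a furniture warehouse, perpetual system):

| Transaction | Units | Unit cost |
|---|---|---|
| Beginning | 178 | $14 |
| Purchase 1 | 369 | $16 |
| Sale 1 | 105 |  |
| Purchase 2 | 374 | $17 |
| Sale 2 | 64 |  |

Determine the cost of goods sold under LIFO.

COGS = $2,768

Sale 1 (105) [LIFO — newest first]: 105 @ $16 = $1,680
Sale 2 (64) [LIFO — newest first]: 64 @ $17 = $1,088
Total COGS = $1,680 + $1,088 = $2,768
Ending inventory: 178 @ $14 + 264 @ $16 + 310 @ $17 = $11,986
Check: goods available $14,754 = COGS $2,768 + ending $11,986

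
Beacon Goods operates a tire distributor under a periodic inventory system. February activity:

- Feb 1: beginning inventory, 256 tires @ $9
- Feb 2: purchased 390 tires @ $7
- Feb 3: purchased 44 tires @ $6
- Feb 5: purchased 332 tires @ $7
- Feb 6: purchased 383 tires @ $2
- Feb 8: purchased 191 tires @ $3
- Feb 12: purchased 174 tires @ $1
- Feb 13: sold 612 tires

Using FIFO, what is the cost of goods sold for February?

COGS = $4,796

Feb 13, 612 sold [FIFO — oldest first]: 256 @ $9 + 356 @ $7 = $4,796
Ending inventory: 34 @ $7 + 44 @ $6 + 332 @ $7 + 383 @ $2 + 191 @ $3 + 174 @ $1 = $4,339
Check: goods available $9,135 = COGS $4,796 + ending $4,339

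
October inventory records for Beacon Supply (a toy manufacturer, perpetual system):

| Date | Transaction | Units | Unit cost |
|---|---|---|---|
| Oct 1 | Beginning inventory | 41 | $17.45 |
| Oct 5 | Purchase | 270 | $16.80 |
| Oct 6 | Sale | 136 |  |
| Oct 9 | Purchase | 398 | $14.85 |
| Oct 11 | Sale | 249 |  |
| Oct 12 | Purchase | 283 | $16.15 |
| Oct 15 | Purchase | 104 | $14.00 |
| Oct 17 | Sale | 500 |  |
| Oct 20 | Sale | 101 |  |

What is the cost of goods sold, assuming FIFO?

COGS = $15,635.30

Oct 6, 136 sold [FIFO — oldest first]: 41 @ $17.45 + 95 @ $16.80 = $2,311.45
Oct 11, 249 sold [FIFO — oldest first]: 175 @ $16.80 + 74 @ $14.85 = $4,038.90
Oct 17, 500 sold [FIFO — oldest first]: 324 @ $14.85 + 176 @ $16.15 = $7,653.80
Oct 20, 101 sold [FIFO — oldest first]: 101 @ $16.15 = $1,631.15
Total COGS = $2,311.45 + $4,038.90 + $7,653.80 + $1,631.15 = $15,635.30
Ending inventory: 6 @ $16.15 + 104 @ $14.00 = $1,552.90
Check: goods available $17,188.20 = COGS $15,635.30 + ending $1,552.90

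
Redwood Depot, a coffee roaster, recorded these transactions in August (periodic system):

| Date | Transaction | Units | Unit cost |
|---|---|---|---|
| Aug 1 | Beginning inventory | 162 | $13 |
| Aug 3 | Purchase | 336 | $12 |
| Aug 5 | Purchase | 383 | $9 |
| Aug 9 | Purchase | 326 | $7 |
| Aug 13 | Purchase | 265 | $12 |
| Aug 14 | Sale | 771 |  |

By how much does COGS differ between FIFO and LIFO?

FIFO COGS: 162 @ $13 + 336 @ $12 + 273 @ $9 = $8,595
LIFO COGS: 265 @ $12 + 326 @ $7 + 180 @ $9 = $7,082
Difference = |$8,595 − $7,082| = $1,513

$1,513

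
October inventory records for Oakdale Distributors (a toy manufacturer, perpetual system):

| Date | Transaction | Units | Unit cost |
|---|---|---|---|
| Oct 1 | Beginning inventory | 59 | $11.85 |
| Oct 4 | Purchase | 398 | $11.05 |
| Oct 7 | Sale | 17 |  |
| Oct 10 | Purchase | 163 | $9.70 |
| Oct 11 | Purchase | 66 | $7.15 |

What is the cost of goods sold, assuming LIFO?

COGS = $187.85

Oct 7, 17 sold [LIFO — newest first]: 17 @ $11.05 = $187.85
Ending inventory: 59 @ $11.85 + 381 @ $11.05 + 163 @ $9.70 + 66 @ $7.15 = $6,962.20
Check: goods available $7,150.05 = COGS $187.85 + ending $6,962.20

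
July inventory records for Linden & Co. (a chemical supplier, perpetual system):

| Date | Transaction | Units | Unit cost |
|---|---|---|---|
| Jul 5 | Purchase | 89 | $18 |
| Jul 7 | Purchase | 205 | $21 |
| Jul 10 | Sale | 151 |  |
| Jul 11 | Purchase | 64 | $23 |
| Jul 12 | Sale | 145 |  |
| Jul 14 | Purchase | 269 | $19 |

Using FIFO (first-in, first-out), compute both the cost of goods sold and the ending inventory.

Jul 10, 151 sold [FIFO — oldest first]: 89 @ $18 + 62 @ $21 = $2,904
Jul 12, 145 sold [FIFO — oldest first]: 143 @ $21 + 2 @ $23 = $3,049
Total COGS = $2,904 + $3,049 = $5,953
Ending inventory: 62 @ $23 + 269 @ $19 = $6,537

COGS = $5,953; ending inventory = $6,537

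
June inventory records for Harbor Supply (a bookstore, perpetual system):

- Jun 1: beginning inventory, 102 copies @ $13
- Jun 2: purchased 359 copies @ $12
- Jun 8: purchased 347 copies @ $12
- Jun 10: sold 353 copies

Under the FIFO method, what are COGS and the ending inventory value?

COGS = $4,338; ending inventory = $5,460

Jun 10, 353 sold [FIFO — oldest first]: 102 @ $13 + 251 @ $12 = $4,338
Ending inventory: 108 @ $12 + 347 @ $12 = $5,460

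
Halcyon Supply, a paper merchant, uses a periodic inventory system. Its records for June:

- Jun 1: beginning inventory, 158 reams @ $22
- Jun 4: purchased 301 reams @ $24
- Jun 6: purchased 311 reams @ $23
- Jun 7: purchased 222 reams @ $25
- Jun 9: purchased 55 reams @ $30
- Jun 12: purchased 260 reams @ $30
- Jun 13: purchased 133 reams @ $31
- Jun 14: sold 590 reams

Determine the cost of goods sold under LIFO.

Jun 14, 590 sold [LIFO — newest first]: 133 @ $31 + 260 @ $30 + 55 @ $30 + 142 @ $25 = $17,123
Ending inventory: 158 @ $22 + 301 @ $24 + 311 @ $23 + 80 @ $25 = $19,853

COGS = $17,123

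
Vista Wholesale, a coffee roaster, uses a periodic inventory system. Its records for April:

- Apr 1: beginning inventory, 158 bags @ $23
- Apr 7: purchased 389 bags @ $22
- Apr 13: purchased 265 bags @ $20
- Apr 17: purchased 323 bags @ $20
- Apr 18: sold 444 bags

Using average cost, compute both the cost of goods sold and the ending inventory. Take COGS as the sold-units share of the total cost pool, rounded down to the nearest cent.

COGS = $9,369.76; ending inventory = $14,582.24

Apr 18, sell 444: 444/1135 × $23,952.00 → $9,369.76
Ending inventory (cost pool remaining) = $14,582.24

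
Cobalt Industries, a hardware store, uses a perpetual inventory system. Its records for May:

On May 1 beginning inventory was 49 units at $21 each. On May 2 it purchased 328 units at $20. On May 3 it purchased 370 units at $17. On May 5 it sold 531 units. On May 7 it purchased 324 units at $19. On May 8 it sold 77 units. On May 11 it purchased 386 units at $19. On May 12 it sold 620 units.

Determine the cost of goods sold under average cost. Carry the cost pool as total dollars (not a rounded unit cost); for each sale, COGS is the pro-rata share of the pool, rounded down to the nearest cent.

After May 1: 49 on hand, pool $1,029.00 (≈ $21.0000 each)
After May 2: 377 on hand, pool $7,589.00 (≈ $20.1300 each)
After May 3: 747 on hand, pool $13,879.00 (≈ $18.5797 each)
May 5, sell 531: 531/747 × $13,879.00 → $9,865.79
After May 7: 540 on hand, pool $10,169.21 (≈ $18.8319 each)
May 8, sell 77: 77/540 × $10,169.21 → $1,450.05
After May 11: 849 on hand, pool $16,053.16 (≈ $18.9083 each)
May 12, sell 620: 620/849 × $16,053.16 → $11,723.15
Total COGS = $9,865.79 + $1,450.05 + $11,723.15 = $23,038.99
Ending inventory (cost pool remaining) = $4,330.01
Check: goods available $27,369.00 = COGS $23,038.99 + ending $4,330.01

COGS = $23,038.99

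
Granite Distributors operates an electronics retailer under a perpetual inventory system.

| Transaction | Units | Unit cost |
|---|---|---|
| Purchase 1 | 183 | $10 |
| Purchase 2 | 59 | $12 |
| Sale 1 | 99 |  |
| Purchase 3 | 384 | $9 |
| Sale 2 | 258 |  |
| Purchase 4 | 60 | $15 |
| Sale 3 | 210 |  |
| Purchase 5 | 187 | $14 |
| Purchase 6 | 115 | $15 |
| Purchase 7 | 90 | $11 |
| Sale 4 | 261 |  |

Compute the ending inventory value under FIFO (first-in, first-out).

Sale 1 (99) [FIFO — oldest first]: 99 @ $10 = $990
Sale 2 (258) [FIFO — oldest first]: 84 @ $10 + 59 @ $12 + 115 @ $9 = $2,583
Sale 3 (210) [FIFO — oldest first]: 210 @ $9 = $1,890
Sale 4 (261) [FIFO — oldest first]: 59 @ $9 + 60 @ $15 + 142 @ $14 = $3,419
Total COGS = $990 + $2,583 + $1,890 + $3,419 = $8,882
Ending inventory: 45 @ $14 + 115 @ $15 + 90 @ $11 = $3,345

Ending inventory = $3,345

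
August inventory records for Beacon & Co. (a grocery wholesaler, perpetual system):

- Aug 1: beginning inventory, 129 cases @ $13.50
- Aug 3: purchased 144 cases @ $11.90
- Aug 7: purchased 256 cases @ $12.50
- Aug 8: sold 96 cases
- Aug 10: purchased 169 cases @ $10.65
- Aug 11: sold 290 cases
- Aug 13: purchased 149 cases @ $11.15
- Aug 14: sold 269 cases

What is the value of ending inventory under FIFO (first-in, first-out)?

Aug 8, 96 sold [FIFO — oldest first]: 96 @ $13.50 = $1,296.00
Aug 11, 290 sold [FIFO — oldest first]: 33 @ $13.50 + 144 @ $11.90 + 113 @ $12.50 = $3,571.60
Aug 14, 269 sold [FIFO — oldest first]: 143 @ $12.50 + 126 @ $10.65 = $3,129.40
Total COGS = $1,296.00 + $3,571.60 + $3,129.40 = $7,997.00
Ending inventory: 43 @ $10.65 + 149 @ $11.15 = $2,119.30
Check: goods available $10,116.30 = COGS $7,997.00 + ending $2,119.30

Ending inventory = $2,119.30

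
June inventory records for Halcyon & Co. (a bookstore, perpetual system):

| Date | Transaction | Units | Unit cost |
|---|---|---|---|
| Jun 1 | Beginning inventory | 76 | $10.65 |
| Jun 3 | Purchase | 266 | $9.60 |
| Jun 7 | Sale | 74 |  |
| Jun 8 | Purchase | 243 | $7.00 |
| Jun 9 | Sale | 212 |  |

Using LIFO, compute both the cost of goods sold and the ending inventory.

Jun 7, 74 sold [LIFO — newest first]: 74 @ $9.60 = $710.40
Jun 9, 212 sold [LIFO — newest first]: 212 @ $7.00 = $1,484.00
Total COGS = $710.40 + $1,484.00 = $2,194.40
Ending inventory: 76 @ $10.65 + 192 @ $9.60 + 31 @ $7.00 = $2,869.60

COGS = $2,194.40; ending inventory = $2,869.60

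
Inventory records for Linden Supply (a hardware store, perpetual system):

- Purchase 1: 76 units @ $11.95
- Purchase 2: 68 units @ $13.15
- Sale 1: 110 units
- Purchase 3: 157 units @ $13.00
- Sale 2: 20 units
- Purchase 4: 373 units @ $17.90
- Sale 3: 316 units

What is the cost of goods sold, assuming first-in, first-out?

COGS = $6,438.90

Sale 1 (110) [FIFO — oldest first]: 76 @ $11.95 + 34 @ $13.15 = $1,355.30
Sale 2 (20) [FIFO — oldest first]: 20 @ $13.15 = $263.00
Sale 3 (316) [FIFO — oldest first]: 14 @ $13.15 + 157 @ $13.00 + 145 @ $17.90 = $4,820.60
Total COGS = $1,355.30 + $263.00 + $4,820.60 = $6,438.90
Ending inventory: 228 @ $17.90 = $4,081.20
Check: goods available $10,520.10 = COGS $6,438.90 + ending $4,081.20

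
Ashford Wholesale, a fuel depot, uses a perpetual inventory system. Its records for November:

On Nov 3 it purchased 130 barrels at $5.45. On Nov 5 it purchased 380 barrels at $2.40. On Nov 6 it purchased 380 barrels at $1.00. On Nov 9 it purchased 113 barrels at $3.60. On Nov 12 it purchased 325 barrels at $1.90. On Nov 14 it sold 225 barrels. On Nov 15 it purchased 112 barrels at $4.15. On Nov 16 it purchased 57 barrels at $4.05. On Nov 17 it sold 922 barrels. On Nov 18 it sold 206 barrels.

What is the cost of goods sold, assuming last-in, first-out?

COGS = $2,978.35

Nov 14, 225 sold [LIFO — newest first]: 225 @ $1.90 = $427.50
Nov 17, 922 sold [LIFO — newest first]: 57 @ $4.05 + 112 @ $4.15 + 100 @ $1.90 + 113 @ $3.60 + 380 @ $1.00 + 160 @ $2.40 = $2,056.45
Nov 18, 206 sold [LIFO — newest first]: 206 @ $2.40 = $494.40
Total COGS = $427.50 + $2,056.45 + $494.40 = $2,978.35
Ending inventory: 130 @ $5.45 + 14 @ $2.40 = $742.10
Check: goods available $3,720.45 = COGS $2,978.35 + ending $742.10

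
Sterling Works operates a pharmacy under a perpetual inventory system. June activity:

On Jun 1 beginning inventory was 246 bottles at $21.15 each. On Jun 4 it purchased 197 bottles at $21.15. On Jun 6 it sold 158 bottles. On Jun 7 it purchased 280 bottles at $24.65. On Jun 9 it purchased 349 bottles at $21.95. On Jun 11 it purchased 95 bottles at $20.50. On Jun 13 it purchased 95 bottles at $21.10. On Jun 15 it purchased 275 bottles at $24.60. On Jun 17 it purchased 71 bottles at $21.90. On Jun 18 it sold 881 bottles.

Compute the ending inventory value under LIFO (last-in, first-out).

Jun 6, 158 sold [LIFO — newest first]: 158 @ $21.15 = $3,341.70
Jun 18, 881 sold [LIFO — newest first]: 71 @ $21.90 + 275 @ $24.60 + 95 @ $21.10 + 95 @ $20.50 + 345 @ $21.95 = $19,844.65
Total COGS = $3,341.70 + $19,844.65 = $23,186.35
Ending inventory: 246 @ $21.15 + 39 @ $21.15 + 280 @ $24.65 + 4 @ $21.95 = $13,017.55

Ending inventory = $13,017.55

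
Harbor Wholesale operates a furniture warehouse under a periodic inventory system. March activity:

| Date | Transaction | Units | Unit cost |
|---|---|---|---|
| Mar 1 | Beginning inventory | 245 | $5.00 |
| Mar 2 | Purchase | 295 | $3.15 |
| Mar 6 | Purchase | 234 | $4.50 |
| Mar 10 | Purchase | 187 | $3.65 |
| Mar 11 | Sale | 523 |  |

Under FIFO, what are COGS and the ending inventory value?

Mar 11, 523 sold [FIFO — oldest first]: 245 @ $5.00 + 278 @ $3.15 = $2,100.70
Ending inventory: 17 @ $3.15 + 234 @ $4.50 + 187 @ $3.65 = $1,789.10
Check: goods available $3,889.80 = COGS $2,100.70 + ending $1,789.10

COGS = $2,100.70; ending inventory = $1,789.10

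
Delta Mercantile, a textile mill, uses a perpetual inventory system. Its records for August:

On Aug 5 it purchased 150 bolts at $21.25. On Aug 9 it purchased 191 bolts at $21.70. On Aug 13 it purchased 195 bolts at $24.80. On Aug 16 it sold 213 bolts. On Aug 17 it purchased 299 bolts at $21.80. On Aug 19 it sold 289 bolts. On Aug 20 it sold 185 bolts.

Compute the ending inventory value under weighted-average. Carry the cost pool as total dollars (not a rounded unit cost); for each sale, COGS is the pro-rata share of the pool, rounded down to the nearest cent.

After Aug 5: 150 on hand, pool $3,187.50 (≈ $21.2500 each)
After Aug 9: 341 on hand, pool $7,332.20 (≈ $21.5021 each)
After Aug 13: 536 on hand, pool $12,168.20 (≈ $22.7019 each)
Aug 16, sell 213: 213/536 × $12,168.20 → $4,835.49
After Aug 17: 622 on hand, pool $13,850.91 (≈ $22.2683 each)
Aug 19, sell 289: 289/622 × $13,850.91 → $6,435.55
Aug 20, sell 185: 185/333 × $7,415.36 → $4,119.64
Total COGS = $4,835.49 + $6,435.55 + $4,119.64 = $15,390.68
Ending inventory (cost pool remaining) = $3,295.72

Ending inventory = $3,295.72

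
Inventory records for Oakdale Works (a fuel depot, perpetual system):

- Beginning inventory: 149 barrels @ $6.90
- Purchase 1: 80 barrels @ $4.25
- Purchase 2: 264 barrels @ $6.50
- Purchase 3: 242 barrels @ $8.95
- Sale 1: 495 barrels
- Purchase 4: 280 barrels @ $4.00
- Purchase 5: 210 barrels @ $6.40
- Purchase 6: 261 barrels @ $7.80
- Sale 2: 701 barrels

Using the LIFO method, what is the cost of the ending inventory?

Sale 1 (495) [LIFO — newest first]: 242 @ $8.95 + 253 @ $6.50 = $3,810.40
Sale 2 (701) [LIFO — newest first]: 261 @ $7.80 + 210 @ $6.40 + 230 @ $4.00 = $4,299.80
Total COGS = $3,810.40 + $4,299.80 = $8,110.20
Ending inventory: 149 @ $6.90 + 80 @ $4.25 + 11 @ $6.50 + 50 @ $4.00 = $1,639.60

Ending inventory = $1,639.60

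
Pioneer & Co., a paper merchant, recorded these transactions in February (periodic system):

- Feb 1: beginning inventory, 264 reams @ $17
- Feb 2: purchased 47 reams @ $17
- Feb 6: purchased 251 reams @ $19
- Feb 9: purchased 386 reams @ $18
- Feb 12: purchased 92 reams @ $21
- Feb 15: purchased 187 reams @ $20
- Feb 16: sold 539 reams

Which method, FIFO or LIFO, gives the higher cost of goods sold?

FIFO COGS: 264 @ $17 + 47 @ $17 + 228 @ $19 = $9,619
LIFO COGS: 187 @ $20 + 92 @ $21 + 260 @ $18 = $10,352

LIFO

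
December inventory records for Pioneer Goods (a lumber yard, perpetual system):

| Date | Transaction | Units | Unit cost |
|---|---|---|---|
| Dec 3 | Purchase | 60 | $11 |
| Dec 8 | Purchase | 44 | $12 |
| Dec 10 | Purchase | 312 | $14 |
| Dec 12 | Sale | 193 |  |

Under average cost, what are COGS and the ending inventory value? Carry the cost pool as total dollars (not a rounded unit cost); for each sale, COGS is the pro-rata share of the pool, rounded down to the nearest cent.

After Dec 3: 60 on hand, pool $660.00 (≈ $11.0000 each)
After Dec 8: 104 on hand, pool $1,188.00 (≈ $11.4231 each)
After Dec 10: 416 on hand, pool $5,556.00 (≈ $13.3558 each)
Dec 12, sell 193: 193/416 × $5,556.00 → $2,577.66
Ending inventory (cost pool remaining) = $2,978.34

COGS = $2,577.66; ending inventory = $2,978.34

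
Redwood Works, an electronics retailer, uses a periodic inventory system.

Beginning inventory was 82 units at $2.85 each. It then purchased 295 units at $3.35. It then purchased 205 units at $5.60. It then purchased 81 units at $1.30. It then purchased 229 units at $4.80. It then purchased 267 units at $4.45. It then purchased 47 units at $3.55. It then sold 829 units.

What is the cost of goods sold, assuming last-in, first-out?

Sale 1 (829) [LIFO — newest first]: 47 @ $3.55 + 267 @ $4.45 + 229 @ $4.80 + 81 @ $1.30 + 205 @ $5.60 = $3,707.50
Ending inventory: 82 @ $2.85 + 295 @ $3.35 = $1,221.95

COGS = $3,707.50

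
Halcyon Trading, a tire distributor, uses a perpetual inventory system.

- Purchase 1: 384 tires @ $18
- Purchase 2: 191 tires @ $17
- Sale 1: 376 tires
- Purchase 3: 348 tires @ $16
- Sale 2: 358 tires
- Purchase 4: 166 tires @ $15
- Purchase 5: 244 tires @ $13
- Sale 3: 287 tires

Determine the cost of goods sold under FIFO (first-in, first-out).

COGS = $17,197

Sale 1 (376) [FIFO — oldest first]: 376 @ $18 = $6,768
Sale 2 (358) [FIFO — oldest first]: 8 @ $18 + 191 @ $17 + 159 @ $16 = $5,935
Sale 3 (287) [FIFO — oldest first]: 189 @ $16 + 98 @ $15 = $4,494
Total COGS = $6,768 + $5,935 + $4,494 = $17,197
Ending inventory: 68 @ $15 + 244 @ $13 = $4,192
Check: goods available $21,389 = COGS $17,197 + ending $4,192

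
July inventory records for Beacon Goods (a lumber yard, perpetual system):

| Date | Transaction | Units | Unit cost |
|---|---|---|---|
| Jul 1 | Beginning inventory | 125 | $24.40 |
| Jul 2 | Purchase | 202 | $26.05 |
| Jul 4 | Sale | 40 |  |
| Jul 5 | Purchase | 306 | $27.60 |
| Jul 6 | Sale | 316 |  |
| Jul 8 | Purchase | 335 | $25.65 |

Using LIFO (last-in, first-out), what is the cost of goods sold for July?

Jul 4, 40 sold [LIFO — newest first]: 40 @ $26.05 = $1,042.00
Jul 6, 316 sold [LIFO — newest first]: 306 @ $27.60 + 10 @ $26.05 = $8,706.10
Total COGS = $1,042.00 + $8,706.10 = $9,748.10
Ending inventory: 125 @ $24.40 + 152 @ $26.05 + 335 @ $25.65 = $15,602.35
Check: goods available $25,350.45 = COGS $9,748.10 + ending $15,602.35

COGS = $9,748.10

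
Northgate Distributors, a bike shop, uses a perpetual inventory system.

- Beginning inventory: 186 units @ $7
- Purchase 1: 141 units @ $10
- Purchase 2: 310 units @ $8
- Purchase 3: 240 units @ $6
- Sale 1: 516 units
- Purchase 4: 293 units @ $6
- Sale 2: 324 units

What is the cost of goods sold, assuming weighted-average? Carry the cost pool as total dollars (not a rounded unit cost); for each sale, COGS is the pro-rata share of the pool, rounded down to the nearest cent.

After Beginning: 186 on hand, pool $1,302.00 (≈ $7.0000 each)
After Purchase 1: 327 on hand, pool $2,712.00 (≈ $8.2936 each)
After Purchase 2: 637 on hand, pool $5,192.00 (≈ $8.1507 each)
After Purchase 3: 877 on hand, pool $6,632.00 (≈ $7.5621 each)
Sale 1, sell 516: 516/877 × $6,632.00 → $3,902.06
After Purchase 4: 654 on hand, pool $4,487.94 (≈ $6.8623 each)
Sale 2, sell 324: 324/654 × $4,487.94 → $2,223.38
Total COGS = $3,902.06 + $2,223.38 = $6,125.44
Ending inventory (cost pool remaining) = $2,264.56

COGS = $6,125.44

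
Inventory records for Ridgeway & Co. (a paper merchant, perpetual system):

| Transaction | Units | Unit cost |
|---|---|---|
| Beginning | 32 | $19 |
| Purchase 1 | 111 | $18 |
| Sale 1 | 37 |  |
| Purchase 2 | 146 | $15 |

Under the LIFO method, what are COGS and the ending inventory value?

Sale 1 (37) [LIFO — newest first]: 37 @ $18 = $666
Ending inventory: 32 @ $19 + 74 @ $18 + 146 @ $15 = $4,130

COGS = $666; ending inventory = $4,130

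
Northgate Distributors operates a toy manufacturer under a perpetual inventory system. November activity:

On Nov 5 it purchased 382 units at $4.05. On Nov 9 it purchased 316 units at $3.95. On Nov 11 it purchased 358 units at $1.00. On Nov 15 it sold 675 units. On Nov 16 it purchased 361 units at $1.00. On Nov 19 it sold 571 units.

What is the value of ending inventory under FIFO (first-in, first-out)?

Nov 15, 675 sold [FIFO — oldest first]: 382 @ $4.05 + 293 @ $3.95 = $2,704.45
Nov 19, 571 sold [FIFO — oldest first]: 23 @ $3.95 + 358 @ $1.00 + 190 @ $1.00 = $638.85
Total COGS = $2,704.45 + $638.85 = $3,343.30
Ending inventory: 171 @ $1.00 = $171.00
Check: goods available $3,514.30 = COGS $3,343.30 + ending $171.00

Ending inventory = $171.00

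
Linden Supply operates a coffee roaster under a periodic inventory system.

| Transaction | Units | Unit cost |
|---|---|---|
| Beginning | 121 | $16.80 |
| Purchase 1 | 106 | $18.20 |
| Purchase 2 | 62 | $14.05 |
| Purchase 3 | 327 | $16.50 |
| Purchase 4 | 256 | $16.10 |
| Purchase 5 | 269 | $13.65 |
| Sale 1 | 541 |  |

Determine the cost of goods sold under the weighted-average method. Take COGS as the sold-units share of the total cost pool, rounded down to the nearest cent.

Sale 1, sell 541: 541/1141 × $18,022.05 → $8,545.07
Ending inventory (cost pool remaining) = $9,476.98
Check: goods available $18,022.05 = COGS $8,545.07 + ending $9,476.98

COGS = $8,545.07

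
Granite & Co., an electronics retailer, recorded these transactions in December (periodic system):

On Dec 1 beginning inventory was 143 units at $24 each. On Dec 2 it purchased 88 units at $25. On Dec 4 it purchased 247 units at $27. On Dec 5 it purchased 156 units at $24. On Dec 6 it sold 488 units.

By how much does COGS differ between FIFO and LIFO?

$3

FIFO COGS: 143 @ $24 + 88 @ $25 + 247 @ $27 + 10 @ $24 = $12,541
LIFO COGS: 156 @ $24 + 247 @ $27 + 85 @ $25 = $12,538
Difference = |$12,541 − $12,538| = $3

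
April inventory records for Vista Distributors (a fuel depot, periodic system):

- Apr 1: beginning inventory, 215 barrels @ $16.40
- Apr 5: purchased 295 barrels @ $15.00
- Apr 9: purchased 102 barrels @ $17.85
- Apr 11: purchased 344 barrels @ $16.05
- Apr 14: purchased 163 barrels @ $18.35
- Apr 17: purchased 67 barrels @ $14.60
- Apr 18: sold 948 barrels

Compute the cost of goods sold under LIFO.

Apr 18, 948 sold [LIFO — newest first]: 67 @ $14.60 + 163 @ $18.35 + 344 @ $16.05 + 102 @ $17.85 + 272 @ $15.00 = $15,391.15
Ending inventory: 215 @ $16.40 + 23 @ $15.00 = $3,871.00
Check: goods available $19,262.15 = COGS $15,391.15 + ending $3,871.00

COGS = $15,391.15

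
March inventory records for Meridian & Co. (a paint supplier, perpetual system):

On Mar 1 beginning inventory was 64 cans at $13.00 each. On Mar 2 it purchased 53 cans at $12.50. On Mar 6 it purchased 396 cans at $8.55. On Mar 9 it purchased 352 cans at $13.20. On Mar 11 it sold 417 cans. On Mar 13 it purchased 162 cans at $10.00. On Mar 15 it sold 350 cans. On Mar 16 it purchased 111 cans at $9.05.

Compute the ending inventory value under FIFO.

Mar 11, 417 sold [FIFO — oldest first]: 64 @ $13.00 + 53 @ $12.50 + 300 @ $8.55 = $4,059.50
Mar 15, 350 sold [FIFO — oldest first]: 96 @ $8.55 + 254 @ $13.20 = $4,173.60
Total COGS = $4,059.50 + $4,173.60 = $8,233.10
Ending inventory: 98 @ $13.20 + 162 @ $10.00 + 111 @ $9.05 = $3,918.15

Ending inventory = $3,918.15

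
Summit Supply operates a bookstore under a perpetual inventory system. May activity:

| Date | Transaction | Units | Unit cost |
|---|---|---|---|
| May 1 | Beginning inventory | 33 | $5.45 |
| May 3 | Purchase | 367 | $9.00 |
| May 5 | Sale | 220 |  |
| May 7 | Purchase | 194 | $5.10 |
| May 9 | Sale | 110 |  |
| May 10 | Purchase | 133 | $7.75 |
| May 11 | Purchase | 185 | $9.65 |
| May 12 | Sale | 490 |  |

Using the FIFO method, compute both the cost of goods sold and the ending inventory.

COGS = $6,400.45; ending inventory = $887.80

May 5, 220 sold [FIFO — oldest first]: 33 @ $5.45 + 187 @ $9.00 = $1,862.85
May 9, 110 sold [FIFO — oldest first]: 110 @ $9.00 = $990.00
May 12, 490 sold [FIFO — oldest first]: 70 @ $9.00 + 194 @ $5.10 + 133 @ $7.75 + 93 @ $9.65 = $3,547.60
Total COGS = $1,862.85 + $990.00 + $3,547.60 = $6,400.45
Ending inventory: 92 @ $9.65 = $887.80
Check: goods available $7,288.25 = COGS $6,400.45 + ending $887.80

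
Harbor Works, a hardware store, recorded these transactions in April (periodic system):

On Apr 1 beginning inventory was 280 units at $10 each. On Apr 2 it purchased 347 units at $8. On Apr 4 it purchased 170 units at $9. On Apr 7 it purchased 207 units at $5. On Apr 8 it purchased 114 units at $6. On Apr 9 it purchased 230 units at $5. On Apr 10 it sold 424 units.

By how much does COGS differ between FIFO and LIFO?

FIFO COGS: 280 @ $10 + 144 @ $8 = $3,952
LIFO COGS: 230 @ $5 + 114 @ $6 + 80 @ $5 = $2,234
Difference = |$3,952 − $2,234| = $1,718

$1,718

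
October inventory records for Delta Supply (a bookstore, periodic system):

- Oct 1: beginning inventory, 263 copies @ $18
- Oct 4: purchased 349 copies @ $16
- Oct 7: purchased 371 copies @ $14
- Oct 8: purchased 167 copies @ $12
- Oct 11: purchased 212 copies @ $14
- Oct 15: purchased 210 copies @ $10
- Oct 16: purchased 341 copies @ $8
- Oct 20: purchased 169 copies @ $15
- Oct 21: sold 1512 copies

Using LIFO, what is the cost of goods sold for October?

Oct 21, 1512 sold [LIFO — newest first]: 169 @ $15 + 341 @ $8 + 210 @ $10 + 212 @ $14 + 167 @ $12 + 371 @ $14 + 42 @ $16 = $18,201
Ending inventory: 263 @ $18 + 307 @ $16 = $9,646

COGS = $18,201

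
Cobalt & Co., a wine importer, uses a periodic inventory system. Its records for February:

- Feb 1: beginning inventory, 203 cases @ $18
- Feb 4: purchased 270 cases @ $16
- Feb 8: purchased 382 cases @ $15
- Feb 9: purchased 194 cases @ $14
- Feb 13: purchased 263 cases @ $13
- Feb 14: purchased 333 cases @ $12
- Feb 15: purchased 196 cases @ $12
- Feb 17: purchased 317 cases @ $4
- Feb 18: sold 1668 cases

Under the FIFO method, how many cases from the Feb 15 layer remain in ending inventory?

173

Feb 18, 1668 sold [FIFO — oldest first]: 203 @ $18 + 270 @ $16 + 382 @ $15 + 194 @ $14 + 263 @ $13 + 333 @ $12 + 23 @ $12 = $24,111
Ending inventory: 173 @ $12 + 317 @ $4 = $3,344
Check: goods available $27,455 = COGS $24,111 + ending $3,344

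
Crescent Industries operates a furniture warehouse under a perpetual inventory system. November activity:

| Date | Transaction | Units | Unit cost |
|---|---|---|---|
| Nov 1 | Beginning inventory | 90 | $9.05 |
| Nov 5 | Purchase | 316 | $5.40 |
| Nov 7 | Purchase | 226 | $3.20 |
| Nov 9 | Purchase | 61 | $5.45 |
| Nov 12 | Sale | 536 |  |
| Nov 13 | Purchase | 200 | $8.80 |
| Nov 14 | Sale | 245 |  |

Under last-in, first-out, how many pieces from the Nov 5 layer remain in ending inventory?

22

Nov 12, 536 sold [LIFO — newest first]: 61 @ $5.45 + 226 @ $3.20 + 249 @ $5.40 = $2,400.25
Nov 14, 245 sold [LIFO — newest first]: 200 @ $8.80 + 45 @ $5.40 = $2,003.00
Total COGS = $2,400.25 + $2,003.00 = $4,403.25
Ending inventory: 90 @ $9.05 + 22 @ $5.40 = $933.30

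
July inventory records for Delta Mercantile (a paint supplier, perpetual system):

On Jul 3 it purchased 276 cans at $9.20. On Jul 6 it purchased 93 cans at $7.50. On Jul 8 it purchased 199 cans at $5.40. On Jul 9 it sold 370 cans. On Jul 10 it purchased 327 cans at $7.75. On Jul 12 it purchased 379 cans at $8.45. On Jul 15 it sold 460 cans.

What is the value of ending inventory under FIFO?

Ending inventory = $3,706.30

Jul 9, 370 sold [FIFO — oldest first]: 276 @ $9.20 + 93 @ $7.50 + 1 @ $5.40 = $3,242.10
Jul 15, 460 sold [FIFO — oldest first]: 198 @ $5.40 + 262 @ $7.75 = $3,099.70
Total COGS = $3,242.10 + $3,099.70 = $6,341.80
Ending inventory: 65 @ $7.75 + 379 @ $8.45 = $3,706.30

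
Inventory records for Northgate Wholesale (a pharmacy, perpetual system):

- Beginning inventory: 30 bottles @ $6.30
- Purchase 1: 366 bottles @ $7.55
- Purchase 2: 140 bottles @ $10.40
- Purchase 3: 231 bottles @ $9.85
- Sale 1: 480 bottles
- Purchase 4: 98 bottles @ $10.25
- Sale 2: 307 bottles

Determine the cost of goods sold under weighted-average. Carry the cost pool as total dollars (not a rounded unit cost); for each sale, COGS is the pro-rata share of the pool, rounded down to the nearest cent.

COGS = $6,977.95

After Beginning: 30 on hand, pool $189.00 (≈ $6.3000 each)
After Purchase 1: 396 on hand, pool $2,952.30 (≈ $7.4553 each)
After Purchase 2: 536 on hand, pool $4,408.30 (≈ $8.2244 each)
After Purchase 3: 767 on hand, pool $6,683.65 (≈ $8.7140 each)
Sale 1, sell 480: 480/767 × $6,683.65 → $4,182.72
After Purchase 4: 385 on hand, pool $3,505.43 (≈ $9.1050 each)
Sale 2, sell 307: 307/385 × $3,505.43 → $2,795.23
Total COGS = $4,182.72 + $2,795.23 = $6,977.95
Ending inventory (cost pool remaining) = $710.20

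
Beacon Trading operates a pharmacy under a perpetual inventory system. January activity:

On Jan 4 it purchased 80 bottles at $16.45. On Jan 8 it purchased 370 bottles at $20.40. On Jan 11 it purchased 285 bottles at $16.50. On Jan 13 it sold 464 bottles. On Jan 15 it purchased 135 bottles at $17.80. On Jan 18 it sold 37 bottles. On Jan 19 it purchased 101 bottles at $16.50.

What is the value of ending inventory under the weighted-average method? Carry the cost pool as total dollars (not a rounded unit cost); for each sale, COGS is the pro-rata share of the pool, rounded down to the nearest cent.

Ending inventory = $8,396.74

After Jan 4: 80 on hand, pool $1,316.00 (≈ $16.4500 each)
After Jan 8: 450 on hand, pool $8,864.00 (≈ $19.6978 each)
After Jan 11: 735 on hand, pool $13,566.50 (≈ $18.4578 each)
Jan 13, sell 464: 464/735 × $13,566.50 → $8,564.42
After Jan 15: 406 on hand, pool $7,405.08 (≈ $18.2391 each)
Jan 18, sell 37: 37/406 × $7,405.08 → $674.84
After Jan 19: 470 on hand, pool $8,396.74 (≈ $17.8654 each)
Total COGS = $8,564.42 + $674.84 = $9,239.26
Ending inventory (cost pool remaining) = $8,396.74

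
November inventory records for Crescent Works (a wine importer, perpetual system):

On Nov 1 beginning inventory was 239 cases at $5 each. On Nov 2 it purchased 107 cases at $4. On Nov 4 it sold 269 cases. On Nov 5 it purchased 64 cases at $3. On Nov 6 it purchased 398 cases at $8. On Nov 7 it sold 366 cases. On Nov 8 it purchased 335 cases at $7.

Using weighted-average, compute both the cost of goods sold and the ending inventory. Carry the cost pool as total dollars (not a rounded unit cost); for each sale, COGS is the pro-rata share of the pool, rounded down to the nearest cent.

COGS = $3,799.49; ending inventory = $3,544.51

After Nov 1: 239 on hand, pool $1,195.00 (≈ $5.0000 each)
After Nov 2: 346 on hand, pool $1,623.00 (≈ $4.6908 each)
Nov 4, sell 269: 269/346 × $1,623.00 → $1,261.81
After Nov 5: 141 on hand, pool $553.19 (≈ $3.9233 each)
After Nov 6: 539 on hand, pool $3,737.19 (≈ $6.9336 each)
Nov 7, sell 366: 366/539 × $3,737.19 → $2,537.68
After Nov 8: 508 on hand, pool $3,544.51 (≈ $6.9774 each)
Total COGS = $1,261.81 + $2,537.68 = $3,799.49
Ending inventory (cost pool remaining) = $3,544.51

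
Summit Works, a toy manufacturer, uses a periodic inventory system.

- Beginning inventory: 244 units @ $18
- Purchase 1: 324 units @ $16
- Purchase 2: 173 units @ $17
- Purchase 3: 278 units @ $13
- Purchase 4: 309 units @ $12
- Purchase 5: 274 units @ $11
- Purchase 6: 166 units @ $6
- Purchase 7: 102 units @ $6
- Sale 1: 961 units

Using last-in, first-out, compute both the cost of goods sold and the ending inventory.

Sale 1 (961) [LIFO — newest first]: 102 @ $6 + 166 @ $6 + 274 @ $11 + 309 @ $12 + 110 @ $13 = $9,760
Ending inventory: 244 @ $18 + 324 @ $16 + 173 @ $17 + 168 @ $13 = $14,701
Check: goods available $24,461 = COGS $9,760 + ending $14,701

COGS = $9,760; ending inventory = $14,701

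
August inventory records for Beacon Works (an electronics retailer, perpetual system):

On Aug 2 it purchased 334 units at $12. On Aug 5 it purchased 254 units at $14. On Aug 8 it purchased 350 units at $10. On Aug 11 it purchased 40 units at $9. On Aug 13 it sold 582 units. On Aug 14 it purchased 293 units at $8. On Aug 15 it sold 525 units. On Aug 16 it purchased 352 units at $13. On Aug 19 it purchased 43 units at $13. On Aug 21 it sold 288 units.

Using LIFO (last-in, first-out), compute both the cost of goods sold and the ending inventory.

Aug 13, 582 sold [LIFO — newest first]: 40 @ $9 + 350 @ $10 + 192 @ $14 = $6,548
Aug 15, 525 sold [LIFO — newest first]: 293 @ $8 + 62 @ $14 + 170 @ $12 = $5,252
Aug 21, 288 sold [LIFO — newest first]: 43 @ $13 + 245 @ $13 = $3,744
Total COGS = $6,548 + $5,252 + $3,744 = $15,544
Ending inventory: 164 @ $12 + 107 @ $13 = $3,359

COGS = $15,544; ending inventory = $3,359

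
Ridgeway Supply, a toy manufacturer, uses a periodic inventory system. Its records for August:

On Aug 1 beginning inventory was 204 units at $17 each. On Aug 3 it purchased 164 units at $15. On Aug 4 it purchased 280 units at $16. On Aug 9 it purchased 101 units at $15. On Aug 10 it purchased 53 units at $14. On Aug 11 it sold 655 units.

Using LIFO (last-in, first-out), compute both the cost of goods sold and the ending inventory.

Aug 11, 655 sold [LIFO — newest first]: 53 @ $14 + 101 @ $15 + 280 @ $16 + 164 @ $15 + 57 @ $17 = $10,166
Ending inventory: 147 @ $17 = $2,499

COGS = $10,166; ending inventory = $2,499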